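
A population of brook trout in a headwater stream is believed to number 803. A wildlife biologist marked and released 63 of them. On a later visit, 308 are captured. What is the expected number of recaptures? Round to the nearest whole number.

expected recaptures ≈ 24

The marked fraction of the population is 63/803, so in a sample of 308 expect C·(M/N) marked.
E[R] = 63 × 308 / 803 = 19404 / 803 ≈ 24.2 → 24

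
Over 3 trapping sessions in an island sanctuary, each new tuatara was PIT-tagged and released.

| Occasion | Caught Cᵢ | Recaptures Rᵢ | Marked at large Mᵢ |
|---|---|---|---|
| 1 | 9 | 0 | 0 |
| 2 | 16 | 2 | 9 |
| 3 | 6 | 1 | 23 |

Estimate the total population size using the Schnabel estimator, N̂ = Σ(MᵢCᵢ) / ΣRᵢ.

Σ MᵢCᵢ = 0·9 + 9·16 + 23·6 = 0 + 144 + 138 = 282
Σ Rᵢ = 0 + 2 + 1 = 3
N̂ = 282 / 3 = 94

N = 94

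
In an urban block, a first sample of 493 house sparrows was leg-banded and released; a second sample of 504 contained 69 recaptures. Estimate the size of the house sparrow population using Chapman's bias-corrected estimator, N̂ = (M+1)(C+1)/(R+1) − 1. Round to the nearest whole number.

N ≈ 3563

N̂ = (493+1)(504+1)/(69+1) − 1 = 494·505/70 − 1
= 249470/70 − 1 ≈ 3563.9 − 1 ≈ 3562.9 → 3563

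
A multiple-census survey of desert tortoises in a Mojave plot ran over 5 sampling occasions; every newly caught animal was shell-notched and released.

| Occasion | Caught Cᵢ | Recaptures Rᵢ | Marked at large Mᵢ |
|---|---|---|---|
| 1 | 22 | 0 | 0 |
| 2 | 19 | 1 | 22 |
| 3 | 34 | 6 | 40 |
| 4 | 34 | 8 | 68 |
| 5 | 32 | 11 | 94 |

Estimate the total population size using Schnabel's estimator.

N = 273

Σ MᵢCᵢ = 0·22 + 22·19 + 40·34 + 68·34 + 94·32 = 0 + 418 + 1360 + 2312 + 3008 = 7098
Σ Rᵢ = 0 + 1 + 6 + 8 + 11 = 26
N̂ = 7098 / 26 = 273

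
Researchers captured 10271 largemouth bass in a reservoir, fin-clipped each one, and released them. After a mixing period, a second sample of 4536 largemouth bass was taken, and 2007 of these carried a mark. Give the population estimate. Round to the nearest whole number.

N ≈ 23,213

The marked fraction in the recapture sample should equal the marked fraction in the population: 2007/4536 = 10271/N.
N = (10271 × 4536) / 2007 = 46589256 / 2007 ≈ 23213.4 → 23213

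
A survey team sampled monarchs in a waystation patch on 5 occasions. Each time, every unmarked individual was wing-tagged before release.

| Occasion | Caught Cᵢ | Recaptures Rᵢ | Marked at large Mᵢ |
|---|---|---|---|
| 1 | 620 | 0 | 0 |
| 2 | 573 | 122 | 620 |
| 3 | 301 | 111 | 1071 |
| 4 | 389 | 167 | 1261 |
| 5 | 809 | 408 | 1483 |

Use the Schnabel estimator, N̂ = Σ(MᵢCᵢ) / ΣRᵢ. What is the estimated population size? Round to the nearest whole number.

Σ MᵢCᵢ = 0·620 + 620·573 + 1071·301 + 1261·389 + 1483·809 = 0 + 355260 + 322371 + 490529 + 1199747 = 2367907
Σ Rᵢ = 0 + 122 + 111 + 167 + 408 = 808
N̂ = 2367907 / 808 ≈ 2930.6 → 2931

N ≈ 2931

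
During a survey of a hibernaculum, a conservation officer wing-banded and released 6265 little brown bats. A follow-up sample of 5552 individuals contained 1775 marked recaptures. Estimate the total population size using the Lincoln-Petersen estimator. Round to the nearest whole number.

Lincoln-Petersen assumes M/N = R/C, so N = M·C / R.
N = (6265 × 5552) / 1775 = 34783280 / 1775 ≈ 19596.2 → 19596

N ≈ 19,596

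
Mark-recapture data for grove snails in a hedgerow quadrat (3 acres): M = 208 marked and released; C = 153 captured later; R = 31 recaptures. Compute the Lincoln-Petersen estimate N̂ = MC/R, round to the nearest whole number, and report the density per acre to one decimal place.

N̂ = 208·153/31 = 31824/31 ≈ 1026.6 → 1027
Density = N̂ / area = 1027 / 3 ≈ 342.33 → 342.3 per acre

density ≈ 342.3 grove snails per acre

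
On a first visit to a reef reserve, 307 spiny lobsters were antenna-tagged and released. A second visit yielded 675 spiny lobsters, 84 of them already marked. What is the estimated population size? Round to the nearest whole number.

N ≈ 2467

Lincoln-Petersen assumes M/N = R/C, so N = M·C / R.
N = (307 × 675) / 84 = 207225 / 84 ≈ 2467.0 → 2467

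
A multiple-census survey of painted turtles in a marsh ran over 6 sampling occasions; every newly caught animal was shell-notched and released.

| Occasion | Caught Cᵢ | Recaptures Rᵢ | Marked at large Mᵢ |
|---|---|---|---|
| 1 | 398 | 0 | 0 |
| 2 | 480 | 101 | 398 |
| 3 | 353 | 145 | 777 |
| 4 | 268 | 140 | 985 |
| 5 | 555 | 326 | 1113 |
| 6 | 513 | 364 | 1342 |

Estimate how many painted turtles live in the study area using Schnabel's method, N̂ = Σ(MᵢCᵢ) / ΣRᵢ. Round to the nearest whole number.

N ≈ 1892

Σ MᵢCᵢ = 0·398 + 398·480 + 777·353 + 985·268 + 1113·555 + 1342·513 = 0 + 191040 + 274281 + 263980 + 617715 + 688446 = 2035462
Σ Rᵢ = 0 + 101 + 145 + 140 + 326 + 364 = 1076
N̂ = 2035462 / 1076 ≈ 1891.7 → 1892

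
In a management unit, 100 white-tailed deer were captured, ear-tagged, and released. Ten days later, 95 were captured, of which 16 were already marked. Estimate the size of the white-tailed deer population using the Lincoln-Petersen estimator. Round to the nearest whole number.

The marked fraction in the recapture sample should equal the marked fraction in the population: 16/95 = 100/N.
N = (100 × 95) / 16 = 9500 / 16 ≈ 593.8 → 594

N ≈ 594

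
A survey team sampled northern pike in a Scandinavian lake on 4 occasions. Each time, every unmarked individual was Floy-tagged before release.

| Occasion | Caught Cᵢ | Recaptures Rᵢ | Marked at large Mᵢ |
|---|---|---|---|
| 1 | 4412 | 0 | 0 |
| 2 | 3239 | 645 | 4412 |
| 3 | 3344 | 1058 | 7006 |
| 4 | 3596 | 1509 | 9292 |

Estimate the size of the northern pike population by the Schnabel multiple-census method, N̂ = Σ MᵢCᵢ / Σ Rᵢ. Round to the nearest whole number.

Σ MᵢCᵢ = 0·4412 + 4412·3239 + 7006·3344 + 9292·3596 = 0 + 14290468 + 23428064 + 33414032 = 71132564
Σ Rᵢ = 0 + 645 + 1058 + 1509 = 3212
N̂ = 71132564 / 3212 ≈ 22145.9 → 22146

N ≈ 22,146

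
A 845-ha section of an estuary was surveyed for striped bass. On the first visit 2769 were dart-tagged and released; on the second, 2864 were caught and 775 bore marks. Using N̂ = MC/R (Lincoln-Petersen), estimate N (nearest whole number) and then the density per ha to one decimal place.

density ≈ 12.1 striped bass per ha

N̂ = 2769·2864/775 = 7930416/775 ≈ 10232.8 → 10233
Density = N̂ / area = 10233 / 845 ≈ 12.11 → 12.1 per ha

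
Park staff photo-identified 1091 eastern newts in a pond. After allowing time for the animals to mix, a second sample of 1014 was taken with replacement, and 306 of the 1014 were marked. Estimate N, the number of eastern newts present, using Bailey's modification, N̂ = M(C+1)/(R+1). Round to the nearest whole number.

N ≈ 3607

N̂ = 1091·(1014+1)/(306+1) = 1091·1015/307 = 1107365/307 ≈ 3607.1 → 3607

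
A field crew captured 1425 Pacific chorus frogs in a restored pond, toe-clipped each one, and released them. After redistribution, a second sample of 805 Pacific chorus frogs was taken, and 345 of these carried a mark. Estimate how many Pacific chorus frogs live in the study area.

N = (1425 × 805) / 345 = 1147125 / 345 = 3325

N = 3325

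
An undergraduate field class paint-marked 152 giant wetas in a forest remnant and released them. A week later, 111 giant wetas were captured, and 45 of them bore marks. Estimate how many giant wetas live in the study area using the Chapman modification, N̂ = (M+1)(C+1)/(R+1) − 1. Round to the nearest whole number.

N̂ = (152+1)(111+1)/(45+1) − 1 = 153·112/46 − 1
= 17136/46 − 1 ≈ 372.5 − 1 ≈ 371.5 → 372

N ≈ 372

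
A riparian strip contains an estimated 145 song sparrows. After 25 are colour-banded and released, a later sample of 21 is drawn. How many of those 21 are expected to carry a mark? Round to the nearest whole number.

expected recaptures ≈ 4

Expected recaptures E[R] = M·C / N.
E[R] = 25 × 21 / 145 = 525 / 145 ≈ 3.6 → 4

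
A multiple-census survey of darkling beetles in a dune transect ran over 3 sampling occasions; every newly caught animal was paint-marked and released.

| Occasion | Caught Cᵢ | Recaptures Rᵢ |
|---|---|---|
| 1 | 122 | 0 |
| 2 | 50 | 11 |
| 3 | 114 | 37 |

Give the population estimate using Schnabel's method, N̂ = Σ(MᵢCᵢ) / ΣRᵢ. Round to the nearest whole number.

N ≈ 509

Marked at large before each occasion: Mᵢ = Σⱼ<ᵢ (Cⱼ − Rⱼ) → M1=0, M2=122, M3=161
Σ MᵢCᵢ = 0·122 + 122·50 + 161·114 = 0 + 6100 + 18354 = 24454
Σ Rᵢ = 0 + 11 + 37 = 48
N̂ = 24454 / 48 ≈ 509.46 → 509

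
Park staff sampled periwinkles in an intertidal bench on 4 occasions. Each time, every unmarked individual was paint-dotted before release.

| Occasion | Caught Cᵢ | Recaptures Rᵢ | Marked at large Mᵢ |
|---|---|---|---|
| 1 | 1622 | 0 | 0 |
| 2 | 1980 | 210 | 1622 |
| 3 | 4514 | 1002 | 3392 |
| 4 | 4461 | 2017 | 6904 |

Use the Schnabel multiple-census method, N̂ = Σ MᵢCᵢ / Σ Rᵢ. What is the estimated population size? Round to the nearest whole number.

N ≈ 15,275

Σ MᵢCᵢ = 0·1622 + 1622·1980 + 3392·4514 + 6904·4461 = 0 + 3211560 + 15311488 + 30798744 = 49321792
Σ Rᵢ = 0 + 210 + 1002 + 2017 = 3229
N̂ = 49321792 / 3229 ≈ 15274.6 → 15275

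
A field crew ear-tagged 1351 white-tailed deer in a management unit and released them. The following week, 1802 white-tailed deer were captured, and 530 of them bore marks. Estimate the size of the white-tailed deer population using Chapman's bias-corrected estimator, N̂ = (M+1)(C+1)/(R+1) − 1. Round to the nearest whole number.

N ≈ 4590

N̂ = (1351+1)(1802+1)/(530+1) − 1 = 1352·1803/531 − 1
= 2437656/531 − 1 ≈ 4590.7 − 1 ≈ 4589.7 → 4590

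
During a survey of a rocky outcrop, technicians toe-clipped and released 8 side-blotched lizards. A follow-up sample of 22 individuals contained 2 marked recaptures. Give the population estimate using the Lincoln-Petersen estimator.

N = 88

N = (8 × 22) / 2 = 176 / 2 = 88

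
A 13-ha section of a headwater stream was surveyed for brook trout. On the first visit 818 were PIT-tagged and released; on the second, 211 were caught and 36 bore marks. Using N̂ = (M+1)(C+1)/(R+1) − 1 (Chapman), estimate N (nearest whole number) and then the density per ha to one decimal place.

N̂ = 819·212/37 − 1 = 173628/37 − 1 ≈ 4691.6 → 4692
Density = N̂ / area = 4692 / 13 ≈ 360.92 → 360.9 per ha

density ≈ 360.9 brook trout per ha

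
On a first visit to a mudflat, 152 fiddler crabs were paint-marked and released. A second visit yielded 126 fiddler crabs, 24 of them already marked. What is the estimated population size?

Lincoln-Petersen assumes M/N = R/C, so N = M·C / R.
N = (152 × 126) / 24 = 19152 / 24 = 798

N = 798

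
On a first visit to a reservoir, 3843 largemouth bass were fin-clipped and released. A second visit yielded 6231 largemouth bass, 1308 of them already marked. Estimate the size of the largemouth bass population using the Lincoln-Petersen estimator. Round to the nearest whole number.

N ≈ 18,307

N = (3843 × 6231) / 1308 = 23945733 / 1308 ≈ 18307.1 → 18307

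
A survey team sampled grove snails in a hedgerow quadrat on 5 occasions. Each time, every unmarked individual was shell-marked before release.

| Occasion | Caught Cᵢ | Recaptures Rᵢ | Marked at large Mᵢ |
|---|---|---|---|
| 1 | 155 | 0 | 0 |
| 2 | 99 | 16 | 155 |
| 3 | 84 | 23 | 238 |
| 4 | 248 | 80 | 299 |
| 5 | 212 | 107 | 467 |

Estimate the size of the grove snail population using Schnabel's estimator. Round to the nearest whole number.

Σ MᵢCᵢ = 0·155 + 155·99 + 238·84 + 299·248 + 467·212 = 0 + 15345 + 19992 + 74152 + 99004 = 208493
Σ Rᵢ = 0 + 16 + 23 + 80 + 107 = 226
N̂ = 208493 / 226 ≈ 922.5 → 923

N ≈ 923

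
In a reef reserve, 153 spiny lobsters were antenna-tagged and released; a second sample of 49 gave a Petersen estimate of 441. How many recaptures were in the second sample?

R = 17

From N = M·C/R: R = M·C / N = 153·49 / 441 = 7497 / 441 = 17.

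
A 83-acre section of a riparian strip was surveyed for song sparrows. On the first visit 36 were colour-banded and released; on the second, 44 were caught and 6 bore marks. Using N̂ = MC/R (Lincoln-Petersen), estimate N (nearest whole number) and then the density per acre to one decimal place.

density ≈ 3.2 song sparrows per acre

N̂ = 36·44/6 = 1584/6 = 264
Density = N̂ / area = 264 / 83 ≈ 3.18 → 3.2 per acre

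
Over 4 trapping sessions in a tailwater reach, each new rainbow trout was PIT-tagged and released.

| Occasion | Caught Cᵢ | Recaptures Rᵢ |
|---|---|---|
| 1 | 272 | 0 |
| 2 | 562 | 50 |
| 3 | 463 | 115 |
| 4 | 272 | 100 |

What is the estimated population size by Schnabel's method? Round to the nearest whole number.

Marked at large before each occasion: Mᵢ = Σⱼ<ᵢ (Cⱼ − Rⱼ) → M1=0, M2=272, M3=784, M4=1132
Σ MᵢCᵢ = 0·272 + 272·562 + 784·463 + 1132·272 = 0 + 152864 + 362992 + 307904 = 823760
Σ Rᵢ = 0 + 50 + 115 + 100 = 265
N̂ = 823760 / 265 ≈ 3108.5 → 3109

N ≈ 3109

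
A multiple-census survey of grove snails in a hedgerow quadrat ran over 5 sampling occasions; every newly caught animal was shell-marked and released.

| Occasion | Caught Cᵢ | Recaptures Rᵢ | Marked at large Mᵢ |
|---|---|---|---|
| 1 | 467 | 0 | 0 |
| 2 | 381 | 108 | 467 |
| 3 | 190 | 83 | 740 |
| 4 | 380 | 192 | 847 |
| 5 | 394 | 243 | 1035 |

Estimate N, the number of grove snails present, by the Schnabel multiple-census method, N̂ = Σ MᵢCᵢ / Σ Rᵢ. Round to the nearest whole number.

Σ MᵢCᵢ = 0·467 + 467·381 + 740·190 + 847·380 + 1035·394 = 0 + 177927 + 140600 + 321860 + 407790 = 1048177
Σ Rᵢ = 0 + 108 + 83 + 192 + 243 = 626
N̂ = 1048177 / 626 ≈ 1674.4 → 1674

N ≈ 1674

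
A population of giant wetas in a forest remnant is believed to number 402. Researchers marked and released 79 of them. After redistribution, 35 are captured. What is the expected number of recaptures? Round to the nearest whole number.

expected recaptures ≈ 7

The marked fraction of the population is 79/402, so in a sample of 35 expect C·(M/N) marked.
E[R] = 79 × 35 / 402 = 2765 / 402 ≈ 6.9 → 7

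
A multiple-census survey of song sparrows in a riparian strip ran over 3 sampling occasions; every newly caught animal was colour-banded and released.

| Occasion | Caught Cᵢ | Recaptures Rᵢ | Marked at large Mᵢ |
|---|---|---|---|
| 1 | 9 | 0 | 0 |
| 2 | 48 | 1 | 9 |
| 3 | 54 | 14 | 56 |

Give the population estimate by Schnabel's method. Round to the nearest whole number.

N ≈ 230

Σ MᵢCᵢ = 0·9 + 9·48 + 56·54 = 0 + 432 + 3024 = 3456
Σ Rᵢ = 0 + 1 + 14 = 15
N̂ = 3456 / 15 ≈ 230.4 → 230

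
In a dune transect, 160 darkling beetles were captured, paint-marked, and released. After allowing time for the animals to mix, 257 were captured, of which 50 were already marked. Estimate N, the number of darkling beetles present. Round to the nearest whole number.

N = (160 × 257) / 50 = 41120 / 50 ≈ 822.4 → 822

N ≈ 822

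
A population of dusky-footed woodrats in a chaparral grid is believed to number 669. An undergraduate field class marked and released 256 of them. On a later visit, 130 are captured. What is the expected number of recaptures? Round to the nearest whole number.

expected recaptures ≈ 50

Expected recaptures E[R] = M·C / N.
E[R] = 256 × 130 / 669 = 33280 / 669 ≈ 49.7 → 50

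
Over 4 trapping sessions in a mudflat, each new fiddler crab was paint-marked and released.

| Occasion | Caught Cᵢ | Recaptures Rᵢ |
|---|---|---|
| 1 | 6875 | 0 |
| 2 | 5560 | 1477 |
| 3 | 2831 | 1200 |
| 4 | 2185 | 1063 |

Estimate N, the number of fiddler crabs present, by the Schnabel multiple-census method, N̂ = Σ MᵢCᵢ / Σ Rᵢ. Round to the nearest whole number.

N ≈ 25,870

Marked at large before each occasion: Mᵢ = Σⱼ<ᵢ (Cⱼ − Rⱼ) → M1=0, M2=6875, M3=10958, M4=12589
Σ MᵢCᵢ = 0·6875 + 6875·5560 + 10958·2831 + 12589·2185 = 0 + 38225000 + 31022098 + 27506965 = 96754063
Σ Rᵢ = 0 + 1477 + 1200 + 1063 = 3740
N̂ = 96754063 / 3740 ≈ 25870.1 → 25870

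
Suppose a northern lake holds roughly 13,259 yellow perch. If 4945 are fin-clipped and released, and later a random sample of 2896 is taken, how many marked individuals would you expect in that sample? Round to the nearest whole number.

expected recaptures ≈ 1080

Expected recaptures E[R] = M·C / N.
E[R] = 4945 × 2896 / 13259 = 14320720 / 13259 ≈ 1080.1 → 1080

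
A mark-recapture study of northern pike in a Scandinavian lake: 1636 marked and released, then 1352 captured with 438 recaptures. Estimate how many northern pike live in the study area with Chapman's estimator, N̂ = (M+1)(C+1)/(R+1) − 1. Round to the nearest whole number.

N ≈ 5044

N̂ = (1636+1)(1352+1)/(438+1) − 1 = 1637·1353/439 − 1
= 2214861/439 − 1 ≈ 5045.2 − 1 ≈ 5044.2 → 5044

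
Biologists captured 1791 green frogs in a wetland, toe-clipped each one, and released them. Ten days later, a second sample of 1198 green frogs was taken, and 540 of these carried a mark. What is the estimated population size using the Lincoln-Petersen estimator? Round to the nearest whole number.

N = (1791 × 1198) / 540 = 2145618 / 540 ≈ 3973.4 → 3973

N ≈ 3973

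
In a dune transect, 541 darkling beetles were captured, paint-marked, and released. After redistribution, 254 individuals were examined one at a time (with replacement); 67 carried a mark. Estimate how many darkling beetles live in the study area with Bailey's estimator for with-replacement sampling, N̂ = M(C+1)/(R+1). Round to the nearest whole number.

N̂ = 541·(254+1)/(67+1) = 541·255/68 = 137955/68 ≈ 2028.8 → 2029

N ≈ 2029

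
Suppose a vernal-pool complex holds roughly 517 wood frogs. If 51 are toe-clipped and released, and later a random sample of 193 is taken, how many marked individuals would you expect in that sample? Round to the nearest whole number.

expected recaptures ≈ 19

Expected recaptures E[R] = M·C / N.
E[R] = 51 × 193 / 517 = 9843 / 517 ≈ 19.0 → 19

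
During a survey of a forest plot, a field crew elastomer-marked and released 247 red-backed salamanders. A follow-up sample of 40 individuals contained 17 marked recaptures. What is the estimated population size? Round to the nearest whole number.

N ≈ 581

If marked individuals mix randomly, R/C ≈ M/N, giving N ≈ M·C/R.
N = (247 × 40) / 17 = 9880 / 17 ≈ 581.2 → 581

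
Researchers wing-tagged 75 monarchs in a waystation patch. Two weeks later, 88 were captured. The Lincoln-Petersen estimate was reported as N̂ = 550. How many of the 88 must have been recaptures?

R = 12

From N = M·C/R: R = M·C / N = 75·88 / 550 = 6600 / 550 = 12.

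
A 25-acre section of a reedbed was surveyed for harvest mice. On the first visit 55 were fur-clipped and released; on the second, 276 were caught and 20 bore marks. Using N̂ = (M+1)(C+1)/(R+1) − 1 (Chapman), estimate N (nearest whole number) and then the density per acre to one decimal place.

N̂ = 56·277/21 − 1 = 15512/21 − 1 ≈ 737.7 → 738
Density = N̂ / area = 738 / 25 ≈ 29.52 → 29.5 per acre

density ≈ 29.5 harvest mice per acre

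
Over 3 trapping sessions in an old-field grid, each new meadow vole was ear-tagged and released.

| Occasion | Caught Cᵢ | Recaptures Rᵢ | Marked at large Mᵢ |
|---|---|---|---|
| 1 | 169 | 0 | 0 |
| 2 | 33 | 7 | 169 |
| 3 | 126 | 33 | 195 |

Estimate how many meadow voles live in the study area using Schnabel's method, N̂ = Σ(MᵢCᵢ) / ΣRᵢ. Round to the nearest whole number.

N ≈ 754

Σ MᵢCᵢ = 0·169 + 169·33 + 195·126 = 0 + 5577 + 24570 = 30147
Σ Rᵢ = 0 + 7 + 33 = 40
N̂ = 30147 / 40 ≈ 753.7 → 754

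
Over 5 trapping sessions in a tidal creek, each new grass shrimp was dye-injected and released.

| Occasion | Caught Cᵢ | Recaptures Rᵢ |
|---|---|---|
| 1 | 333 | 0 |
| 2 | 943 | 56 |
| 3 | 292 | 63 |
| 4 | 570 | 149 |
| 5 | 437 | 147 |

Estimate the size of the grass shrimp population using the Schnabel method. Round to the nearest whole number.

N ≈ 5574

Marked at large before each occasion: Mᵢ = Σⱼ<ᵢ (Cⱼ − Rⱼ) → M1=0, M2=333, M3=1220, M4=1449, M5=1870
Σ MᵢCᵢ = 0·333 + 333·943 + 1220·292 + 1449·570 + 1870·437 = 0 + 314019 + 356240 + 825930 + 817190 = 2313379
Σ Rᵢ = 0 + 56 + 63 + 149 + 147 = 415
N̂ = 2313379 / 415 ≈ 5574.4 → 5574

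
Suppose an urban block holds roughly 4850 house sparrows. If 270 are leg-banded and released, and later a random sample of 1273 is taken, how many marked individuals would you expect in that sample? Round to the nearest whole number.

expected recaptures ≈ 71

Expected recaptures E[R] = M·C / N.
E[R] = 270 × 1273 / 4850 = 343710 / 4850 ≈ 70.9 → 71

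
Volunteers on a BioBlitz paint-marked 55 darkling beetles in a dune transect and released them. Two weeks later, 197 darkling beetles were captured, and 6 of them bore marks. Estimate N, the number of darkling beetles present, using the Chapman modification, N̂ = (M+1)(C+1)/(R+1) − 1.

N = 1583

N̂ = (55+1)(197+1)/(6+1) − 1 = 56·198/7 − 1
= 11088/7 − 1 = 1584 − 1 = 1583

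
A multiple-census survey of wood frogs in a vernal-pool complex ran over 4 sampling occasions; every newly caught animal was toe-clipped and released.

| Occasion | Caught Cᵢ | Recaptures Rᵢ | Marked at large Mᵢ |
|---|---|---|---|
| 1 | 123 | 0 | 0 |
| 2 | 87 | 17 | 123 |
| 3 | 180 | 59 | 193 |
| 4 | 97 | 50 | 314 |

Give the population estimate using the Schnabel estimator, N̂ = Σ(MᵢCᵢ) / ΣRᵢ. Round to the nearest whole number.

N ≈ 602

Σ MᵢCᵢ = 0·123 + 123·87 + 193·180 + 314·97 = 0 + 10701 + 34740 + 30458 = 75899
Σ Rᵢ = 0 + 17 + 59 + 50 = 126
N̂ = 75899 / 126 ≈ 602.4 → 602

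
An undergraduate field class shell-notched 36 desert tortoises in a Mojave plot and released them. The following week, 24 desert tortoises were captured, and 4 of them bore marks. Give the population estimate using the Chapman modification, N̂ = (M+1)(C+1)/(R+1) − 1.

N̂ = (36+1)(24+1)/(4+1) − 1 = 37·25/5 − 1
= 925/5 − 1 = 185 − 1 = 184

N = 184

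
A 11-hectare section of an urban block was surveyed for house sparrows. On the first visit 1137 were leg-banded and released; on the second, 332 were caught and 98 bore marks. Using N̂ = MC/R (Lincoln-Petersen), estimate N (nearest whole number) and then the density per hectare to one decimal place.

N̂ = 1137·332/98 = 377484/98 ≈ 3851.9 → 3852
Density = N̂ / area = 3852 / 11 ≈ 350.18 → 350.2 per hectare

density ≈ 350.2 house sparrows per hectare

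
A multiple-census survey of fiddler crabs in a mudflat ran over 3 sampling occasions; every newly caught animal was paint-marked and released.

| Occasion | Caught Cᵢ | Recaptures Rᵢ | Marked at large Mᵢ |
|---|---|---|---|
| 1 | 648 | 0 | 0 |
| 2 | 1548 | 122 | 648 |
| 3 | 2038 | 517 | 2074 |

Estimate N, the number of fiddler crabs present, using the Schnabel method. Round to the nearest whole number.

Σ MᵢCᵢ = 0·648 + 648·1548 + 2074·2038 = 0 + 1003104 + 4226812 = 5229916
Σ Rᵢ = 0 + 122 + 517 = 639
N̂ = 5229916 / 639 ≈ 8184.5 → 8185

N ≈ 8185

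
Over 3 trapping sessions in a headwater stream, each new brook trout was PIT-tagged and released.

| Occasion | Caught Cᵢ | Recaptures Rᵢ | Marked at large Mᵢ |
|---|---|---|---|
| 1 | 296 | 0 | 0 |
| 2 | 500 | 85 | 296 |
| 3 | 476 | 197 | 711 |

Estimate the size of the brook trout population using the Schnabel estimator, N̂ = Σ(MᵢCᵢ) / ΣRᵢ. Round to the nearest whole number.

Σ MᵢCᵢ = 0·296 + 296·500 + 711·476 = 0 + 148000 + 338436 = 486436
Σ Rᵢ = 0 + 85 + 197 = 282
N̂ = 486436 / 282 ≈ 1725.0 → 1725

N ≈ 1725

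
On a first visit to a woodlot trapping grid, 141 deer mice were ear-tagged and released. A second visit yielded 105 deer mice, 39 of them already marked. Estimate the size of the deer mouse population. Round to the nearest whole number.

N = (141 × 105) / 39 = 14805 / 39 ≈ 379.6 → 380

N ≈ 380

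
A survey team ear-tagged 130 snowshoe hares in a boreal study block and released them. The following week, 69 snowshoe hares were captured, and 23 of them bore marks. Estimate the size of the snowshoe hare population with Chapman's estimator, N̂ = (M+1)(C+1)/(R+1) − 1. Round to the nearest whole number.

N ≈ 381

N̂ = (130+1)(69+1)/(23+1) − 1 = 131·70/24 − 1
= 9170/24 − 1 ≈ 382.1 − 1 ≈ 381.1 → 381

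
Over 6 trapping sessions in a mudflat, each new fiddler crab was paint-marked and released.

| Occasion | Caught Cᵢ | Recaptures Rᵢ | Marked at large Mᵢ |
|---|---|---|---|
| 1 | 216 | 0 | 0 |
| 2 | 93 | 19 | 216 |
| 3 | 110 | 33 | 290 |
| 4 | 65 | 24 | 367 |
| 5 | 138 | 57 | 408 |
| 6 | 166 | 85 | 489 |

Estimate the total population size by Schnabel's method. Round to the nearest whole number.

Σ MᵢCᵢ = 0·216 + 216·93 + 290·110 + 367·65 + 408·138 + 489·166 = 0 + 20088 + 31900 + 23855 + 56304 + 81174 = 213321
Σ Rᵢ = 0 + 19 + 33 + 24 + 57 + 85 = 218
N̂ = 213321 / 218 ≈ 978.5 → 979

N ≈ 979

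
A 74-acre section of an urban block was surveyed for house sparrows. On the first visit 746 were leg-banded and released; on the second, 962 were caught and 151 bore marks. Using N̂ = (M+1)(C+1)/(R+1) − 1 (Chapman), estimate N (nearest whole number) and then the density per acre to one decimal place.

N̂ = 747·963/152 − 1 = 719361/152 − 1 ≈ 4731.6 → 4732
Density = N̂ / area = 4732 / 74 ≈ 63.946 → 63.9 per acre

density ≈ 63.9 house sparrows per acre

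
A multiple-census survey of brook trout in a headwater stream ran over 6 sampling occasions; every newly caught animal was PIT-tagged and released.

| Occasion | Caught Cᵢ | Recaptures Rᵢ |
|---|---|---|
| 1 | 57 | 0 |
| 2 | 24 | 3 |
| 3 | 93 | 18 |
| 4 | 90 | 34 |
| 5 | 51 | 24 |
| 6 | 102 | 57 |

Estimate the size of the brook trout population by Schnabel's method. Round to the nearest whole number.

Marked at large before each occasion: Mᵢ = Σⱼ<ᵢ (Cⱼ − Rⱼ) → M1=0, M2=57, M3=78, M4=153, M5=209, M6=236
Σ MᵢCᵢ = 0·57 + 57·24 + 78·93 + 153·90 + 209·51 + 236·102 = 0 + 1368 + 7254 + 13770 + 10659 + 24072 = 57123
Σ Rᵢ = 0 + 3 + 18 + 34 + 24 + 57 = 136
N̂ = 57123 / 136 ≈ 420.0 → 420

N ≈ 420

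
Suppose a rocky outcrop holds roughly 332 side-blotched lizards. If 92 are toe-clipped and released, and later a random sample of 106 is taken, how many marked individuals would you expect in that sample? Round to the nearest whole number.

expected recaptures ≈ 29

The marked fraction of the population is 92/332, so in a sample of 106 expect C·(M/N) marked.
E[R] = 92 × 106 / 332 = 9752 / 332 ≈ 29.4 → 29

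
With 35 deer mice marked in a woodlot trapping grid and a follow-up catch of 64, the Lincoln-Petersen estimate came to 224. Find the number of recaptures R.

From N = M·C/R: R = M·C / N = 35·64 / 224 = 2240 / 224 = 10.

R = 10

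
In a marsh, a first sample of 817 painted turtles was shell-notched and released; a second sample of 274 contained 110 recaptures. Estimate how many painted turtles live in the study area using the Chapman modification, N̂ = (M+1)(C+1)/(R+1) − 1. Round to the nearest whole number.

N̂ = (817+1)(274+1)/(110+1) − 1 = 818·275/111 − 1
= 224950/111 − 1 ≈ 2026.6 − 1 ≈ 2025.6 → 2026

N ≈ 2026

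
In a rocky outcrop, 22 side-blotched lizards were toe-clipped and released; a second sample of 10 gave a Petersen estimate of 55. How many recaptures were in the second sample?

R = 4

From N = M·C/R: R = M·C / N = 22·10 / 55 = 220 / 55 = 4.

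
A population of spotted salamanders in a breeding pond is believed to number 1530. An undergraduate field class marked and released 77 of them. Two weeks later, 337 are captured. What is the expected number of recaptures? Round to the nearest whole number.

expected recaptures ≈ 17

The marked fraction of the population is 77/1530, so in a sample of 337 expect C·(M/N) marked.
E[R] = 77 × 337 / 1530 = 25949 / 1530 ≈ 17.0 → 17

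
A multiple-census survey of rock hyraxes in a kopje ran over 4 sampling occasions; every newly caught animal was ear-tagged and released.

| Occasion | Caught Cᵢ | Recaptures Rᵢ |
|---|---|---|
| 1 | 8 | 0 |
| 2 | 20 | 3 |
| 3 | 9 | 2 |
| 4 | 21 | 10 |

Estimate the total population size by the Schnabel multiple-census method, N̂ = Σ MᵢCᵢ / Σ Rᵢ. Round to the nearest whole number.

Marked at large before each occasion: Mᵢ = Σⱼ<ᵢ (Cⱼ − Rⱼ) → M1=0, M2=8, M3=25, M4=32
Σ MᵢCᵢ = 0·8 + 8·20 + 25·9 + 32·21 = 0 + 160 + 225 + 672 = 1057
Σ Rᵢ = 0 + 3 + 2 + 10 = 15
N̂ = 1057 / 15 ≈ 70.47 → 70

N ≈ 70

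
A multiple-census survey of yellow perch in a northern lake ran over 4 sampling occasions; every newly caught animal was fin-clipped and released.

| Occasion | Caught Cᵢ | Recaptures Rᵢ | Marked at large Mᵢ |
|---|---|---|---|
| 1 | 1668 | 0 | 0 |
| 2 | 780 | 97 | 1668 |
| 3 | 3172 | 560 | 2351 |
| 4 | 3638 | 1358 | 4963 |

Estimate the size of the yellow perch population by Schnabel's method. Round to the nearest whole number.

Σ MᵢCᵢ = 0·1668 + 1668·780 + 2351·3172 + 4963·3638 = 0 + 1301040 + 7457372 + 18055394 = 26813806
Σ Rᵢ = 0 + 97 + 560 + 1358 = 2015
N̂ = 26813806 / 2015 ≈ 13307.1 → 13307

N ≈ 13,307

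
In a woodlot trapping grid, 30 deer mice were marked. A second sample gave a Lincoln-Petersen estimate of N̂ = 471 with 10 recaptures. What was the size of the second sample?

C = 157

From N = M·C/R: C = N·R / M = 471·10 / 30 = 4710 / 30 = 157.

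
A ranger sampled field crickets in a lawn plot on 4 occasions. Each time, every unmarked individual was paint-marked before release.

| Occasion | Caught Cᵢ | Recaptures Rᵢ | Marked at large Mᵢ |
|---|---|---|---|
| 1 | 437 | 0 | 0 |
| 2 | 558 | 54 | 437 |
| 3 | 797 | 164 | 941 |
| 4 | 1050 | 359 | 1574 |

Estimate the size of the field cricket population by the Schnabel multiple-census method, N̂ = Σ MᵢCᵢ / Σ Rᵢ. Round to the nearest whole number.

N ≈ 4587

Σ MᵢCᵢ = 0·437 + 437·558 + 941·797 + 1574·1050 = 0 + 243846 + 749977 + 1652700 = 2646523
Σ Rᵢ = 0 + 54 + 164 + 359 = 577
N̂ = 2646523 / 577 ≈ 4586.7 → 4587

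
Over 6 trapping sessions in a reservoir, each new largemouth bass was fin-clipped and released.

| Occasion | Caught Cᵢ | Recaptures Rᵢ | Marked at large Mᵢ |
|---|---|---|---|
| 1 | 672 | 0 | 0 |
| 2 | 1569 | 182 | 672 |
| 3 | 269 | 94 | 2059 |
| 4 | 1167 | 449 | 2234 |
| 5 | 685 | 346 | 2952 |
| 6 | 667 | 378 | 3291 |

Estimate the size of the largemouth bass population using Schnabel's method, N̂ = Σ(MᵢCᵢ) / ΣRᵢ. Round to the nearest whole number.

N ≈ 5820

Σ MᵢCᵢ = 0·672 + 672·1569 + 2059·269 + 2234·1167 + 2952·685 + 3291·667 = 0 + 1054368 + 553871 + 2607078 + 2022120 + 2195097 = 8432534
Σ Rᵢ = 0 + 182 + 94 + 449 + 346 + 378 = 1449
N̂ = 8432534 / 1449 ≈ 5819.6 → 5820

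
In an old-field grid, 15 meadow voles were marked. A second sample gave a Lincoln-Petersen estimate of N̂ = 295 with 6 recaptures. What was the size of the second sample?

From N = M·C/R: C = N·R / M = 295·6 / 15 = 1770 / 15 = 118.

C = 118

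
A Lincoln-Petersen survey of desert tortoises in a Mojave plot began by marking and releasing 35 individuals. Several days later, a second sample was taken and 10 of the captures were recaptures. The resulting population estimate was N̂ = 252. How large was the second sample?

C = 72

From N = M·C/R: C = N·R / M = 252·10 / 35 = 2520 / 35 = 72.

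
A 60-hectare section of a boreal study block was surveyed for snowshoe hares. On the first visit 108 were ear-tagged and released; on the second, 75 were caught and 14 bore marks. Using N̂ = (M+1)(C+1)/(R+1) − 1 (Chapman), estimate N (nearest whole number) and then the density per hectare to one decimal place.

density ≈ 9.2 snowshoe hares per hectare

N̂ = 109·76/15 − 1 = 8284/15 − 1 ≈ 551.3 → 551
Density = N̂ / area = 551 / 60 ≈ 9.18 → 9.2 per hectare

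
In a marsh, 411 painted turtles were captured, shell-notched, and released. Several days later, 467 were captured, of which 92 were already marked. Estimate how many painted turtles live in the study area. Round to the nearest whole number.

N = (411 × 467) / 92 = 191937 / 92 ≈ 2086.3 → 2086

N ≈ 2086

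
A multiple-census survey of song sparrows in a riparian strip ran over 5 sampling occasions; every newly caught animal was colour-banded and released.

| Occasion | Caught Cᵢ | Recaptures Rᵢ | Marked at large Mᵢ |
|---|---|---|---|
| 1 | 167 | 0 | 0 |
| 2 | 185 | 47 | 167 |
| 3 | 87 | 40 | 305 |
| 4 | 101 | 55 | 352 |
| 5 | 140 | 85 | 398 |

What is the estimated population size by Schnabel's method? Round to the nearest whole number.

N ≈ 655

Σ MᵢCᵢ = 0·167 + 167·185 + 305·87 + 352·101 + 398·140 = 0 + 30895 + 26535 + 35552 + 55720 = 148702
Σ Rᵢ = 0 + 47 + 40 + 55 + 85 = 227
N̂ = 148702 / 227 ≈ 655.1 → 655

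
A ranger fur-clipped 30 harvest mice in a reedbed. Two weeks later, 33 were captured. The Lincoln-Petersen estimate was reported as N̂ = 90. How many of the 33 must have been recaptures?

R = 11

From N = M·C/R: R = M·C / N = 30·33 / 90 = 990 / 90 = 11.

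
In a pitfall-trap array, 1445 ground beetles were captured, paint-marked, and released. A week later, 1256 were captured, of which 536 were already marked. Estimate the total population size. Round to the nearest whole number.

N = (1445 × 1256) / 536 = 1814920 / 536 ≈ 3386.0 → 3386

N ≈ 3386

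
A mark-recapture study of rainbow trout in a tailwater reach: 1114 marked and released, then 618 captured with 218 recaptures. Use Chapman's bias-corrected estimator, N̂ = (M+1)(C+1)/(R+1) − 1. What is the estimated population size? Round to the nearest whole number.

N ≈ 3151

N̂ = (1114+1)(618+1)/(218+1) − 1 = 1115·619/219 − 1
= 690185/219 − 1 ≈ 3151.5 − 1 ≈ 3150.5 → 3151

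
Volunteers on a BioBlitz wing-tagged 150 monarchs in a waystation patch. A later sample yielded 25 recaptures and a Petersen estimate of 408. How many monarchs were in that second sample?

C = 68

From N = M·C/R: C = N·R / M = 408·25 / 150 = 10200 / 150 = 68.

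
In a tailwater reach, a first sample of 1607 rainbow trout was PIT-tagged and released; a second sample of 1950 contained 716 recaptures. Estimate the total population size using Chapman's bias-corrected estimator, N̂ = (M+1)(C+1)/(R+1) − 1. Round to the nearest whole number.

N̂ = (1607+1)(1950+1)/(716+1) − 1 = 1608·1951/717 − 1
= 3137208/717 − 1 ≈ 4375.46 − 1 ≈ 4374.46 → 4374

N ≈ 4374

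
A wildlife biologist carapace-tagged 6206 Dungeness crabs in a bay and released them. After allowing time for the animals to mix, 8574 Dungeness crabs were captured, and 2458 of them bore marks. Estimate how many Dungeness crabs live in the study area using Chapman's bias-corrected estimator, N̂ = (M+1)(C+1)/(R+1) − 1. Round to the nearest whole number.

N ≈ 21,644

N̂ = (6206+1)(8574+1)/(2458+1) − 1 = 6207·8575/2459 − 1
= 53225025/2459 − 1 ≈ 21645.0 − 1 ≈ 21644.0 → 21644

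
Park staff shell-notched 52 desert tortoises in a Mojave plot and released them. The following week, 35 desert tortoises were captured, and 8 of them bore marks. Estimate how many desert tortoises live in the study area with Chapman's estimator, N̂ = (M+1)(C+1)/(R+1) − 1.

N̂ = (52+1)(35+1)/(8+1) − 1 = 53·36/9 − 1
= 1908/9 − 1 = 212 − 1 = 211

N = 211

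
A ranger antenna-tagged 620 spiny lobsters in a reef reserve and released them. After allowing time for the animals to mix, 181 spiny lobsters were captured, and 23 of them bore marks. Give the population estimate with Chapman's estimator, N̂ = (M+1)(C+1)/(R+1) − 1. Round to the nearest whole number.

N ≈ 4708

N̂ = (620+1)(181+1)/(23+1) − 1 = 621·182/24 − 1
= 113022/24 − 1 ≈ 4709.2 − 1 ≈ 4708.2 → 4708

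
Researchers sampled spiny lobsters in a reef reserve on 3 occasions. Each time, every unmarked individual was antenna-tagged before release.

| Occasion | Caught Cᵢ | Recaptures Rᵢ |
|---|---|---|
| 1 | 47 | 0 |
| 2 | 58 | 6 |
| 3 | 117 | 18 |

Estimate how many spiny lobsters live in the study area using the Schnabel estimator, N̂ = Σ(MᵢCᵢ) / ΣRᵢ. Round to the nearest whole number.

N ≈ 596

Marked at large before each occasion: Mᵢ = Σⱼ<ᵢ (Cⱼ − Rⱼ) → M1=0, M2=47, M3=99
Σ MᵢCᵢ = 0·47 + 47·58 + 99·117 = 0 + 2726 + 11583 = 14309
Σ Rᵢ = 0 + 6 + 18 = 24
N̂ = 14309 / 24 ≈ 596.2 → 596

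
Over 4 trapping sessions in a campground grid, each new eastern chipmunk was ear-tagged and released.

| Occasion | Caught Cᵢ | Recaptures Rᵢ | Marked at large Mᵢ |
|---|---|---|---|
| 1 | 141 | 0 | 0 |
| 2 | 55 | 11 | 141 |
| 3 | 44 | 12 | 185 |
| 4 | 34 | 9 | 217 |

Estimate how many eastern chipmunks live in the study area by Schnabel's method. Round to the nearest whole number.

N ≈ 727

Σ MᵢCᵢ = 0·141 + 141·55 + 185·44 + 217·34 = 0 + 7755 + 8140 + 7378 = 23273
Σ Rᵢ = 0 + 11 + 12 + 9 = 32
N̂ = 23273 / 32 ≈ 727.3 → 727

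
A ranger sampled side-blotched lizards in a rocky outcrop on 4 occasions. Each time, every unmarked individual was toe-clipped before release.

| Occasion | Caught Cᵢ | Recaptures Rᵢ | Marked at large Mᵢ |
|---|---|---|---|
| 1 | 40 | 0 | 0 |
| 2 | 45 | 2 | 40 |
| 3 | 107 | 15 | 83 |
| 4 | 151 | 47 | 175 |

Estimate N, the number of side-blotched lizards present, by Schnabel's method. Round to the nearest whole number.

N ≈ 580

Σ MᵢCᵢ = 0·40 + 40·45 + 83·107 + 175·151 = 0 + 1800 + 8881 + 26425 = 37106
Σ Rᵢ = 0 + 2 + 15 + 47 = 64
N̂ = 37106 / 64 ≈ 579.8 → 580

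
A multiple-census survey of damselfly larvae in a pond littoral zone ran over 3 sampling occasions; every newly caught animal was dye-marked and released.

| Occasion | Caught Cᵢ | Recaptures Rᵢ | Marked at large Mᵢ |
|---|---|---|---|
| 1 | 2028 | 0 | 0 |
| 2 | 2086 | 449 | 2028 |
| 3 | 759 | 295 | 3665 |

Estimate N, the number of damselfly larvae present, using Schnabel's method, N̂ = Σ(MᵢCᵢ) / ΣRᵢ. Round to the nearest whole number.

Σ MᵢCᵢ = 0·2028 + 2028·2086 + 3665·759 = 0 + 4230408 + 2781735 = 7012143
Σ Rᵢ = 0 + 449 + 295 = 744
N̂ = 7012143 / 744 ≈ 9424.9 → 9425

N ≈ 9425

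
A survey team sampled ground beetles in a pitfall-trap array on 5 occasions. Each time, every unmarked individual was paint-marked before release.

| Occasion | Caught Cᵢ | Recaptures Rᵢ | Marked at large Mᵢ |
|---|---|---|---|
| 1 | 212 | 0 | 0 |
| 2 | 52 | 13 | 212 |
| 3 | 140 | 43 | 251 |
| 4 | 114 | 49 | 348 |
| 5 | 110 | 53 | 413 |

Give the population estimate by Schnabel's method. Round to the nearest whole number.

N ≈ 831

Σ MᵢCᵢ = 0·212 + 212·52 + 251·140 + 348·114 + 413·110 = 0 + 11024 + 35140 + 39672 + 45430 = 131266
Σ Rᵢ = 0 + 13 + 43 + 49 + 53 = 158
N̂ = 131266 / 158 ≈ 830.8 → 831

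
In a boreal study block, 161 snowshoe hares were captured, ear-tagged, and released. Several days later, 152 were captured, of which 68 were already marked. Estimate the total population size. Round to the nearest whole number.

Lincoln-Petersen assumes M/N = R/C, so N = M·C / R.
N = (161 × 152) / 68 = 24472 / 68 ≈ 359.9 → 360

N ≈ 360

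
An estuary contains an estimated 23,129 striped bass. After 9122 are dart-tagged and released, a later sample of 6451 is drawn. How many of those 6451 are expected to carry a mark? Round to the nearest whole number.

The marked fraction of the population is 9122/23129, so in a sample of 6451 expect C·(M/N) marked.
E[R] = 9122 × 6451 / 23129 = 58846022 / 23129 ≈ 2544.3 → 2544

expected recaptures ≈ 2544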